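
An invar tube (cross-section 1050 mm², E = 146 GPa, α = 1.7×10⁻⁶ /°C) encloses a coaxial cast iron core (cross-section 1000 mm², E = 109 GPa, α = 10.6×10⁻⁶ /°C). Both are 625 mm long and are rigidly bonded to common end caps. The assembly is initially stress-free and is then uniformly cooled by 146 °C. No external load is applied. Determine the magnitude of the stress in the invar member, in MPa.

Both members must finish at the same length. With the larger α, the cast iron tends to over-contract; the plates restrain it, putting the cast iron in tension and the invar in compression. With no external load the two internal forces are equal and opposite, magnitude P.
Equating the net (thermal + elastic) strains gives |α₁ − α₂|·ΔT = P·[1/(A₁E₁) + 1/(A₂E₂)].
|α₁ − α₂|·ΔT = 8.9×10⁻⁶ × 146 = 0.001299.
1/(A₁E₁) + 1/(A₂E₂) = 1/(1050×146×10³) + 1/(1000×109×10³) = 1.57×10⁻⁸ N⁻¹.
So P = 0.001299 / 1.57×10⁻⁸ = 82.78 kN.
σ_{invar} = P/A₁ = 82780/1050 = 78.84 MPa, compressive.

σ ≈ 78.8 MPa (compressive)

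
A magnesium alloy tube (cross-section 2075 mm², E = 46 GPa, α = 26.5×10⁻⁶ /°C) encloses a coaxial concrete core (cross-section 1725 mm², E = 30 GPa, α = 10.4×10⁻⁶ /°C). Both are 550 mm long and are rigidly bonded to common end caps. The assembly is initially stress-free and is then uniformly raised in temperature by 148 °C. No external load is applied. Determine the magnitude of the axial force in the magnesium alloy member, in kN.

P ≈ 80 kN (compressive in the magnesium alloy)

The magnesium alloy has the larger α, so on heating it would change length more than the concrete if both were free. The rigid plates force a common final length, so the magnesium alloy is put into compression and the concrete into tension, with equal and opposite forces P (no external load).
Equating the net (thermal + elastic) strains gives |α₁ − α₂|·ΔT = P·[1/(A₁E₁) + 1/(A₂E₂)].
|α₁ − α₂|·ΔT = 16.1×10⁻⁶ × 148 = 0.002383.
1/(A₁E₁) + 1/(A₂E₂) = 1/(2075×46×10³) + 1/(1725×30×10³) = 2.98×10⁻⁸ N⁻¹.
P = 0.002383 / 2.98×10⁻⁸ = 79960 N = 79.96 kN.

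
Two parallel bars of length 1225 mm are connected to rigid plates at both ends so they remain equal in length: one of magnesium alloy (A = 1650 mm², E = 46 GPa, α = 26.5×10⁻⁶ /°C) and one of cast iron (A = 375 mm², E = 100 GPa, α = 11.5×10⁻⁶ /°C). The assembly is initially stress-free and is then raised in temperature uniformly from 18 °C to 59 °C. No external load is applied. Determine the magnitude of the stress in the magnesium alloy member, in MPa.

Both members must finish at the same length. With the larger α, the magnesium alloy tends to over-expand; the plates restrain it, putting the magnesium alloy in compression and the cast iron in tension. With no external load the two internal forces are equal and opposite, magnitude P.
Setting the final lengths equal and cancelling L: (α₁ − α₂)ΔT = P/(A₁E₁) + P/(A₂E₂).
|α₁ − α₂|·ΔT = 15×10⁻⁶ × 41 = 0.000615.
1/(A₁E₁) + 1/(A₂E₂) = 1/(1650×46×10³) + 1/(375×100×10³) = 3.984×10⁻⁸ N⁻¹.
P = 0.000615 / 3.984×10⁻⁸ = 15440 N = 15.44 kN.
σ_{magnesium alloy} = P/A₁ = 15440/1650 = 9.355 MPa, compressive.

σ ≈ 9.36 MPa (compressive)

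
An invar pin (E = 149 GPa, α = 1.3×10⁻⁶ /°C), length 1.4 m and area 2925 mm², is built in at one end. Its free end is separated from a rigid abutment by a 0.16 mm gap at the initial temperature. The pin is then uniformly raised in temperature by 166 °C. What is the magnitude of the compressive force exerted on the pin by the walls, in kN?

P ≈ 44.2 kN

Unrestrained expansion: δ_free = αΔT L = 1.3×10⁻⁶ × 166 × 1400 = 0.3021 mm.
This exceeds the 0.16 mm gap, so the wall pushes back. The portion of expansion that must be recovered elastically is δ_free − gap = 0.3021 − 0.16 = 0.1421 mm.
So σ = E(δ_free − g)/L = 149×10³ × 0.1421/1400 = 15.13 MPa.
P = σA = 15.13 × 2925 = 44.24 kN.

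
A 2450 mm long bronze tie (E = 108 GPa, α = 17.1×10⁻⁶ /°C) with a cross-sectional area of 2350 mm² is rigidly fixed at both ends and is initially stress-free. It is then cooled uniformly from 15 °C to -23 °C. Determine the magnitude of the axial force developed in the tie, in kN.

The ends cannot move, so σ = EαΔT = 108×10³ × 17.1×10⁻⁶ × 38 = 70.18 MPa.
Then P = σA = 70.18 × 2350 mm² = 164.9 kN, tensile.

P ≈ 165 kN (tensile)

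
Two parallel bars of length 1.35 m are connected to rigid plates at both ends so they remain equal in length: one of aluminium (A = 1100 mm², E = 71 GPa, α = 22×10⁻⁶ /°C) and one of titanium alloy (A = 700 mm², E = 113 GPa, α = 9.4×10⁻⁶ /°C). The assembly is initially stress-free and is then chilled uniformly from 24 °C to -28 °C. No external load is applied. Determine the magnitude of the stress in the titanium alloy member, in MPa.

σ ≈ 36.8 MPa (compressive)

Both members must finish at the same length. With the larger α, the aluminium tends to over-contract; the plates restrain it, putting the aluminium in tension and the titanium alloy in compression. With no external load the two internal forces are equal and opposite, magnitude P.
Compatibility of the two members (thermal + elastic change equal): (α₁ − α₂)ΔT = P·[1/(A₁E₁) + 1/(A₂E₂)].
|α₁ − α₂|·ΔT = 12.6×10⁻⁶ × 52 = 0.0006552.
1/(A₁E₁) + 1/(A₂E₂) = 1/(1100×71×10³) + 1/(700×113×10³) = 2.545×10⁻⁸ N⁻¹.
So P = 0.0006552 / 2.545×10⁻⁸ = 25.75 kN.
σ_{titanium alloy} = P/A₂ = 25750/700 = 36.78 MPa, compressive.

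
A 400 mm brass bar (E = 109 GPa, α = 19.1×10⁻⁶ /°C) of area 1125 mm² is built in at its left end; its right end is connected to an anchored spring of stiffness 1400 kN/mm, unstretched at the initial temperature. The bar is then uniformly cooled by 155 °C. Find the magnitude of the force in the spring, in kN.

Free thermal contraction: δ_free = αΔT L = 19.1×10⁻⁶ × 155 × 400 = 1.184 mm.
Let P be the tensile force in the spring. The bar extends elastically by PL/(AE) and the spring stretches by P/k; together these equal δ_free.
P [ L/(AE) + 1/k ] = δ_free → P [ 400/(1125×109×10³) + 1/(1400×10³) ] = 1.184.
P = 1.184 / 3.976×10⁻⁶ = 297800 N.

P ≈ 298 kN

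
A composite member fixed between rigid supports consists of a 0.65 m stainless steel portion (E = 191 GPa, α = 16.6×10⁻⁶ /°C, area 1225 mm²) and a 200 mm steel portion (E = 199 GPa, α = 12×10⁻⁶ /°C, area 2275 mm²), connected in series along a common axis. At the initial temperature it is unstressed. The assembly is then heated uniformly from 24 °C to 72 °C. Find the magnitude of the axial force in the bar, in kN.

With the walls removed the bar would change length by δ_free = Σ αᵢΔT Lᵢ = 16.6×10⁻⁶×48×650 + 12×10⁻⁶×48×200 = 0.6331 mm.
The rigid supports impose zero overall length change; the single axial force P common to all segments must satisfy P Σ Lᵢ/(AᵢEᵢ) = δ_free.
The series flexibility is Σ Lᵢ/(AᵢEᵢ) = 650/(1225×191×10³) + 200/(2275×199×10³) = 3.22×10⁻⁶ mm/N.
So P = 0.6331 / 3.22×10⁻⁶ = 196.6 kN, compressive.

P ≈ 197 kN (compressive)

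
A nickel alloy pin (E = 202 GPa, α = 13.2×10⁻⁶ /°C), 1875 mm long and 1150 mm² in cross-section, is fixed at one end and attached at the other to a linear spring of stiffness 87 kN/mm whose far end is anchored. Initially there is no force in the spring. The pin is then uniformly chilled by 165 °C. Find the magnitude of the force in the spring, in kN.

P ≈ 209 kN

If the spring were absent the pin would shorten by αΔT L = 13.2×10⁻⁶ × 165 × 1875 = 4.084 mm.
With a force P in the spring, the elastic change of the pin is PL/(AE) and that of the spring is P/k; compatibility requires their sum to equal δ_free.
So P = δ_free / [L/(AE) + 1/k] = 4.084 / [ 1875/(1150×202×10³) + 1/(87×10³) ].
P = 4.084 / 1.957×10⁻⁵ = 208700 N.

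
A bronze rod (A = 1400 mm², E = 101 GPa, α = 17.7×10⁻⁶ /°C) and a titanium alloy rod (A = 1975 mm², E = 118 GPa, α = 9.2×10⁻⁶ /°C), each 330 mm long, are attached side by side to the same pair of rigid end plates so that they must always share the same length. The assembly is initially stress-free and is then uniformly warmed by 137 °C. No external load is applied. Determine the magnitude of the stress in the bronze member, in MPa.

Both members must finish at the same length. With the larger α, the bronze tends to over-expand; the plates restrain it, putting the bronze in compression and the titanium alloy in tension. With no external load the two internal forces are equal and opposite, magnitude P.
Setting the final lengths equal and cancelling L: (α₁ − α₂)ΔT = P/(A₁E₁) + P/(A₂E₂).
|α₁ − α₂|·ΔT = 8.5×10⁻⁶ × 137 = 0.001164.
1/(A₁E₁) + 1/(A₂E₂) = 1/(1400×101×10³) + 1/(1975×118×10³) = 1.136×10⁻⁸ N⁻¹.
P = 0.001164 / 1.136×10⁻⁸ = 102500 N = 102.5 kN.
σ_{bronze} = P/A₁ = 102500/1400 = 73.2 MPa, compressive.

σ ≈ 73.2 MPa (compressive)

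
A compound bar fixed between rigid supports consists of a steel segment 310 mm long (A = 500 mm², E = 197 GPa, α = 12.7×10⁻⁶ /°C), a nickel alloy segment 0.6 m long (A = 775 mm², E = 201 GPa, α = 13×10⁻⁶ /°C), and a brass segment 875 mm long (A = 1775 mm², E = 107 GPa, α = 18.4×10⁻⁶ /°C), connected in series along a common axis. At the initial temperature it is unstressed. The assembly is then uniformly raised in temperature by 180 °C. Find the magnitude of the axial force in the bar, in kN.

Free thermal expansion of the whole bar: Σ αᵢΔT Lᵢ = 12.7×10⁻⁶×180×310 + 13×10⁻⁶×180×600 + 18.4×10⁻⁶×180×875 = 5.011 mm.
The rigid supports impose zero overall length change; the single axial force P common to all segments must satisfy P Σ Lᵢ/(AᵢEᵢ) = δ_free.
Σ Lᵢ/(AᵢEᵢ) = 310/(500×197×10³) + 600/(775×201×10³) + 875/(1775×107×10³) = 1.161×10⁻⁵ mm/N.
Hence P = δ_free / Σ(L/AE) = 5.011/1.161×10⁻⁵ = 431.7 kN (compressive).

P ≈ 432 kN (compressive)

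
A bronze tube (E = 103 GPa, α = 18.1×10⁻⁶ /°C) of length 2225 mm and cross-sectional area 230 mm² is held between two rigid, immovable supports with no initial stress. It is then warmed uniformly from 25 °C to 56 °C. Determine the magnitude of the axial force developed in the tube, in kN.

With zero net strain, σ = E·αΔT = 103 GPa × 18.1×10⁻⁶ × 31 = 57.79 MPa.
Then P = σA = 57.79 × 230 mm² = 13.29 kN, compressive.

P ≈ 13.3 kN (compressive)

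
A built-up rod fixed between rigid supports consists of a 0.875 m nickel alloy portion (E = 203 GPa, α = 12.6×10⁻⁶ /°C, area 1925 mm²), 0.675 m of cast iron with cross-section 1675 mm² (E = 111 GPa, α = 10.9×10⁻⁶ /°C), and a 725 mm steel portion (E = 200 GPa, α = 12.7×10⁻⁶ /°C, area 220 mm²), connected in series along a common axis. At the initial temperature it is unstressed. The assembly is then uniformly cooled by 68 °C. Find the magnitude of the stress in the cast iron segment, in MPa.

σ ≈ 50.1 MPa (tensile)

Free thermal contraction of the whole bar: Σ αᵢΔT Lᵢ = 12.6×10⁻⁶×68×875 + 10.9×10⁻⁶×68×675 + 12.7×10⁻⁶×68×725 = 1.876 mm.
The walls prevent any net length change, so an axial force P (same in every segment) develops. Compatibility: P · Σ Lᵢ/(AᵢEᵢ) = δ_free.
Σ Lᵢ/(AᵢEᵢ) = 875/(1925×203×10³) + 675/(1675×111×10³) + 725/(220×200×10³) = 2.235×10⁻⁵ mm/N.
Hence P = δ_free / Σ(L/AE) = 1.876/2.235×10⁻⁵ = 83.95 kN (tensile).
σ_{cast iron} = P / A = 83950 / 1675 = 50.12 MPa.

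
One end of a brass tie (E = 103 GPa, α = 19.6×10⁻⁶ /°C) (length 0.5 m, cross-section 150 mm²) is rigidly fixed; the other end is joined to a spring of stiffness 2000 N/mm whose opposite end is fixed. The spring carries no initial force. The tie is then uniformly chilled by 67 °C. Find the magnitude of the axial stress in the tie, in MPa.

σ ≈ 8.22 MPa (tensile)

The unrestrained thermal change is αΔT L = 19.6×10⁻⁶ × 67 × 500 = 0.6566 mm.
With a force P in the spring, the elastic change of the tie is PL/(AE) and that of the spring is P/k; compatibility requires their sum to equal δ_free.
So P = δ_free / [L/(AE) + 1/k] = 0.6566 / [ 500/(150×103×10³) + 1/(2000) ].
P = 0.6566 / 0.0005324 = 1233 N.
σ = P/A = 1233/150 = 8.222 MPa.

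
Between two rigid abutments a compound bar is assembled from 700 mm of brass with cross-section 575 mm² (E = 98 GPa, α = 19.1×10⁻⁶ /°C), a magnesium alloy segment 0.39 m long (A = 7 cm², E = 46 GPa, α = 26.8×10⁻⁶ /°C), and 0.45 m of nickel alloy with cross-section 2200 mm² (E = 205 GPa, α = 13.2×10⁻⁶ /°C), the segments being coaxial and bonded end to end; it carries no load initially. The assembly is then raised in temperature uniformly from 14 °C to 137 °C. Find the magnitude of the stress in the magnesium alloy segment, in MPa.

Free thermal expansion of the whole bar: Σ αᵢΔT Lᵢ = 19.1×10⁻⁶×123×700 + 26.8×10⁻⁶×123×390 + 13.2×10⁻⁶×123×450 = 3.661 mm.
The rigid supports impose zero overall length change; the single axial force P common to all segments must satisfy P Σ Lᵢ/(AᵢEᵢ) = δ_free.
The series flexibility is Σ Lᵢ/(AᵢEᵢ) = 700/(575×98×10³) + 390/(700×46×10³) + 450/(2200×205×10³) = 2.553×10⁻⁵ mm/N.
So P = 3.661 / 2.553×10⁻⁵ = 143.4 kN, compressive.
σ_{magnesium alloy} = P / A = 143400 / 700 = 204.8 MPa.

σ ≈ 205 MPa (compressive)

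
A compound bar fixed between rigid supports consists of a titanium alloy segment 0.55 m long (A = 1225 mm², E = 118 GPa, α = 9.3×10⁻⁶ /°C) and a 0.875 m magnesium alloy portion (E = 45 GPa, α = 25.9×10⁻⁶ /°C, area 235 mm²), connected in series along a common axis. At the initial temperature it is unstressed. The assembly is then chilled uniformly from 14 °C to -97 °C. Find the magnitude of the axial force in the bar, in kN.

If the supports were absent, the total length change would be Σ αᵢΔT Lᵢ = 9.3×10⁻⁶×111×550 + 25.9×10⁻⁶×111×875 = 3.083 mm.
Since the ends are fixed, an axial force P builds up, equal in every segment, with P · Σ Lᵢ/(AᵢEᵢ) = δ_free.
The series flexibility is Σ Lᵢ/(AᵢEᵢ) = 550/(1225×118×10³) + 875/(235×45×10³) = 8.655×10⁻⁵ mm/N.
Hence P = δ_free / Σ(L/AE) = 3.083/8.655×10⁻⁵ = 35.63 kN (tensile).

P ≈ 35.6 kN (tensile)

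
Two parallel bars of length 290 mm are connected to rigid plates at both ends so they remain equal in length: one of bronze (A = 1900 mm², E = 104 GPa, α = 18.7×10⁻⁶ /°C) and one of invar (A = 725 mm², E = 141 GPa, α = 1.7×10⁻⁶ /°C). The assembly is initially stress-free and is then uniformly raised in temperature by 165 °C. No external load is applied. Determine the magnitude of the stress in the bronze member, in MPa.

Equilibrium of a rigid end plate with no external load gives equal and opposite internal forces ±P in the two members. Since α_{bronze} > α_{invar}, heating drives the bronze into compression and the invar into tension.
Compatibility of the two members (thermal + elastic change equal): (α₁ − α₂)ΔT = P·[1/(A₁E₁) + 1/(A₂E₂)].
|α₁ − α₂|·ΔT = 17×10⁻⁶ × 165 = 0.002805.
1/(A₁E₁) + 1/(A₂E₂) = 1/(1900×104×10³) + 1/(725×141×10³) = 1.484×10⁻⁸ N⁻¹.
So P = 0.002805 / 1.484×10⁻⁸ = 189 kN.
σ_{bronze} = P/A₁ = 189000/1900 = 99.46 MPa, compressive.

σ ≈ 99.5 MPa (compressive)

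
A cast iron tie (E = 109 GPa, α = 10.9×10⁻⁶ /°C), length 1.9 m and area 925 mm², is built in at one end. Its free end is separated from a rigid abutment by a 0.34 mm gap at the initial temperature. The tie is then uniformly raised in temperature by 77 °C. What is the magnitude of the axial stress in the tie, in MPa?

σ ≈ 72 MPa (compressive)

Free thermal elongation = αΔT L = 10.9×10⁻⁶ × 77 × 1900 = 1.595 mm.
The gap closes (δ_free > 0.34 mm) and the wall then resists a further 1.595 − 0.34 = 1.255 mm of expansion.
That suppressed elongation corresponds to σ = E·Δ/L = 109×10³ × 1.255/1900 = 71.98 MPa.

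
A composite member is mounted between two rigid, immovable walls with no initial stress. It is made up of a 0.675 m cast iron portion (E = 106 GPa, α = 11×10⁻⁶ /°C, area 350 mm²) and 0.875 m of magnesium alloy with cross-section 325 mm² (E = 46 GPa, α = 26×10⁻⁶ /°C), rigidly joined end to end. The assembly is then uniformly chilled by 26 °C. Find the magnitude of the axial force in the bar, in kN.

Free thermal contraction of the whole bar: Σ αᵢΔT Lᵢ = 11×10⁻⁶×26×675 + 26×10⁻⁶×26×875 = 0.7845 mm.
The rigid supports impose zero overall length change; the single axial force P common to all segments must satisfy P Σ Lᵢ/(AᵢEᵢ) = δ_free.
Σ Lᵢ/(AᵢEᵢ) = 675/(350×106×10³) + 875/(325×46×10³) = 7.672×10⁻⁵ mm/N.
Hence P = δ_free / Σ(L/AE) = 0.7845/7.672×10⁻⁵ = 10.23 kN (tensile).

P ≈ 10.2 kN (tensile)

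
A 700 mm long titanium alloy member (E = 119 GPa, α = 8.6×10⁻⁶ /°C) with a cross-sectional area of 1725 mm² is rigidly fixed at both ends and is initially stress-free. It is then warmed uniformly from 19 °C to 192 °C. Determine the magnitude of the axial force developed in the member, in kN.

P ≈ 305 kN (compressive)

With zero net strain, σ = E·αΔT = 119 GPa × 8.6×10⁻⁶ × 173 = 177 MPa.
Axial force P = σA = 177 × 1725 = 305400 N = 305.4 kN, compressive.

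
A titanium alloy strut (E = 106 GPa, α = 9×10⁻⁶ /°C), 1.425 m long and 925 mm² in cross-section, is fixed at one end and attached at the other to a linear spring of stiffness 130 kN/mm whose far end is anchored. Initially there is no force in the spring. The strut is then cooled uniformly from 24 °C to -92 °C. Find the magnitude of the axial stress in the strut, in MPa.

The unrestrained thermal change is αΔT L = 9×10⁻⁶ × 116 × 1425 = 1.488 mm.
With a force P in the spring, the elastic change of the strut is PL/(AE) and that of the spring is P/k; compatibility requires their sum to equal δ_free.
So P = δ_free / [L/(AE) + 1/k] = 1.488 / [ 1425/(925×106×10³) + 1/(130×10³) ].
P = 1.488 / 2.223×10⁻⁵ = 66940 N.
σ = P/A = 66940/925 = 72.36 MPa.

σ ≈ 72.4 MPa (tensile)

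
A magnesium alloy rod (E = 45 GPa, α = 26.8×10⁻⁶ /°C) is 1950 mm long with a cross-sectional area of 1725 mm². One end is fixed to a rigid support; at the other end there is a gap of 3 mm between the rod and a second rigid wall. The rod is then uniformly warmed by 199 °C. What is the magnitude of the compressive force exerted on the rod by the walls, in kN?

P ≈ 295 kN

If the wall were absent the rod would grow by αΔT L = 26.8×10⁻⁶ × 199 × 1950 = 10.4 mm.
This exceeds the 3 mm gap, so the wall pushes back. The portion of expansion that must be recovered elastically is δ_free − gap = 10.4 − 3 = 7.4 mm.
Compatibility: PL/(AE) = 7.4 mm, so σ = P/A = E × (7.4/1950) = 170.8 MPa.
Force on the wall = σA = 170.8 × 1725 mm² = 294.6 kN.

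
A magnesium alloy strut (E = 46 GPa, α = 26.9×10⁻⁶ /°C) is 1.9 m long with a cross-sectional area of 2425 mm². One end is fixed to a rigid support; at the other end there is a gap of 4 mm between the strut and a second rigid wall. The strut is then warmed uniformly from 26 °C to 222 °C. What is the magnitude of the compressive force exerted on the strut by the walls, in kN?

P ≈ 353 kN

Free thermal elongation = αΔT L = 26.9×10⁻⁶ × 196 × 1900 = 10.02 mm.
The gap closes (δ_free > 4 mm) and the wall then resists a further 10.02 − 4 = 6.018 mm of expansion.
That suppressed elongation corresponds to σ = E·Δ/L = 46×10³ × 6.018/1900 = 145.7 MPa.
P = σA = 145.7 × 2425 = 353.3 kN.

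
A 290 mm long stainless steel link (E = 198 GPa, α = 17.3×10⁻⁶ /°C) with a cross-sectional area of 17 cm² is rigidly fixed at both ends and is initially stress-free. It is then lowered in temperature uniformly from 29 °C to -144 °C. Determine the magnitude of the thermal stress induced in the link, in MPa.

The supports are rigid, so the total axial strain is zero. The restrained thermal strain is ε = αΔT = 17.3×10⁻⁶ × 173 = 2992.9×10⁻⁶.
The stress required to suppress this strain is σ = Eε = 198×10³ × 2992.9×10⁻⁶ = 592.6 MPa, tensile since the link is trying to contract.

σ ≈ 593 MPa (tensile)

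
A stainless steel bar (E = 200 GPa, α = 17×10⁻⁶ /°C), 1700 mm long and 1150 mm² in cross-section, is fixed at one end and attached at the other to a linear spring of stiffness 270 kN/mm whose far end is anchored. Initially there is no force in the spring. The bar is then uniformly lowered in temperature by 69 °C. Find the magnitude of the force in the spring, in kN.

Free thermal contraction: δ_free = αΔT L = 17×10⁻⁶ × 69 × 1700 = 1.994 mm.
Let P be the tensile force in the spring. The bar extends elastically by PL/(AE) and the spring stretches by P/k; together these equal δ_free.
So P = δ_free / [L/(AE) + 1/k] = 1.994 / [ 1700/(1150×200×10³) + 1/(270×10³) ].
P = 1.994 / 1.11×10⁻⁵ = 179700 N.

P ≈ 180 kN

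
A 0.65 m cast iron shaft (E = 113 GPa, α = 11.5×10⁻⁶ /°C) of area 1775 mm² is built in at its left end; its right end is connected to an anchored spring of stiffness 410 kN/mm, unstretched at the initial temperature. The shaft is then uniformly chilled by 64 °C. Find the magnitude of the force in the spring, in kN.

Free thermal contraction: δ_free = αΔT L = 11.5×10⁻⁶ × 64 × 650 = 0.4784 mm.
With a force P in the spring, the elastic change of the shaft is PL/(AE) and that of the spring is P/k; compatibility requires their sum to equal δ_free.
So P = δ_free / [L/(AE) + 1/k] = 0.4784 / [ 650/(1775×113×10³) + 1/(410×10³) ].
P = 0.4784 / 5.68×10⁻⁶ = 84230 N.

P ≈ 84.2 kN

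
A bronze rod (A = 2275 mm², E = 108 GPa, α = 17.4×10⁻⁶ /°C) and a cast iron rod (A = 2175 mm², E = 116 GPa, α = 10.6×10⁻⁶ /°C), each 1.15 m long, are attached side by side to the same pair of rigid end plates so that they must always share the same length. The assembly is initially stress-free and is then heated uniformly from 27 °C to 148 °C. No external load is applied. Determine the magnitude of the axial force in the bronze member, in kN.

The bronze has the larger α, so on heating it would change length more than the cast iron if both were free. The rigid plates force a common final length, so the bronze is put into compression and the cast iron into tension, with equal and opposite forces P (no external load).
Equating the net (thermal + elastic) strains gives |α₁ − α₂|·ΔT = P·[1/(A₁E₁) + 1/(A₂E₂)].
|α₁ − α₂|·ΔT = 6.8×10⁻⁶ × 121 = 0.0008228.
1/(A₁E₁) + 1/(A₂E₂) = 1/(2275×108×10³) + 1/(2175×116×10³) = 8.034×10⁻⁹ N⁻¹.
P = 0.0008228 / 8.034×10⁻⁹ = 102400 N = 102.4 kN.

P ≈ 102 kN (compressive in the bronze)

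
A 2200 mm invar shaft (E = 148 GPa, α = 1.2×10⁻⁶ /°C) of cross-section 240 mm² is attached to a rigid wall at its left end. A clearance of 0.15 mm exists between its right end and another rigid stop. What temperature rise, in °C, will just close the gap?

ΔT ≈ 56.8 °C

The gap closes when αΔT L = 0.15 mm, since the shaft is still unstressed at that instant.
ΔT = 0.15 / (1.2×10⁻⁶ × 2200) = 56.82 °C.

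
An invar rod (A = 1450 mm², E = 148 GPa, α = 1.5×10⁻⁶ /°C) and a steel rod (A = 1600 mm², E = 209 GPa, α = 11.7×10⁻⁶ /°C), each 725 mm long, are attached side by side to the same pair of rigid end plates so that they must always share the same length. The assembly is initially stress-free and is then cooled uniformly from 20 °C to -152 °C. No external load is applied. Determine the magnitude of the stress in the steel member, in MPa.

Equilibrium of a rigid end plate with no external load gives equal and opposite internal forces ±P in the two members. Since α_{steel} > α_{invar}, cooling drives the steel into tension and the invar into compression.
Setting the final lengths equal and cancelling L: (α₁ − α₂)ΔT = P/(A₁E₁) + P/(A₂E₂).
|α₁ − α₂|·ΔT = 10.2×10⁻⁶ × 172 = 0.001754.
1/(A₁E₁) + 1/(A₂E₂) = 1/(1450×148×10³) + 1/(1600×209×10³) = 7.65×10⁻⁹ N⁻¹.
P = 0.001754 / 7.65×10⁻⁹ = 229300 N = 229.3 kN.
σ_{steel} = P/A₂ = 229300/1600 = 143.3 MPa, tensile.

σ ≈ 143 MPa (tensile)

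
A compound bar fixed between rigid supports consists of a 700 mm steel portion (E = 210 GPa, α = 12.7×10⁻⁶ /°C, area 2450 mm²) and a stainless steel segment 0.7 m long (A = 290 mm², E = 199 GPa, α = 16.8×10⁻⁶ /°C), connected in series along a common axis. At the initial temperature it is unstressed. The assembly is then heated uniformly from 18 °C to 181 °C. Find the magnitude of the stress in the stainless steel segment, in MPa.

σ ≈ 860 MPa (compressive)

If the supports were absent, the total length change would be Σ αᵢΔT Lᵢ = 12.7×10⁻⁶×163×700 + 16.8×10⁻⁶×163×700 = 3.366 mm.
Since the ends are fixed, an axial force P builds up, equal in every segment, with P · Σ Lᵢ/(AᵢEᵢ) = δ_free.
Σ Lᵢ/(AᵢEᵢ) = 700/(2450×210×10³) + 700/(290×199×10³) = 1.349×10⁻⁵ mm/N.
Hence P = δ_free / Σ(L/AE) = 3.366/1.349×10⁻⁵ = 249.5 kN (compressive).
σ_{stainless steel} = P / A = 249500 / 290 = 860.4 MPa.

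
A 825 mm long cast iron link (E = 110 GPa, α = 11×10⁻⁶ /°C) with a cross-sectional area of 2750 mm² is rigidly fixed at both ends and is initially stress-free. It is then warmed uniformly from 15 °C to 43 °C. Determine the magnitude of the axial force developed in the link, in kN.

P ≈ 93.2 kN (compressive)

Full restraint means ε = 0, so the stress is σ = EαΔT = 110×10³ × 11×10⁻⁶ × 28 = 33.88 MPa.
Axial force P = σA = 33.88 × 2750 = 93170 N = 93.17 kN, compressive.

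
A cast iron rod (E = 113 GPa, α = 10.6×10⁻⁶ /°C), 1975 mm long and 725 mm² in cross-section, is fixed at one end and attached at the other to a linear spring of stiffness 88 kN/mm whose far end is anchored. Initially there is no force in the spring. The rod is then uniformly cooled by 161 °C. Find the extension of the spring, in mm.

The unrestrained thermal change is αΔT L = 10.6×10⁻⁶ × 161 × 1975 = 3.371 mm.
Let P be the tensile force in the spring. The rod extends elastically by PL/(AE) and the spring stretches by P/k; together these equal δ_free.
P [ L/(AE) + 1/k ] = δ_free → P [ 1975/(725×113×10³) + 1/(88×10³) ] = 3.371.
P = 3.371 / 3.547×10⁻⁵ = 95020 N.
Spring extension = P/k = 95020/(88×10³) = 1.08 mm.

δ ≈ 1.08 mm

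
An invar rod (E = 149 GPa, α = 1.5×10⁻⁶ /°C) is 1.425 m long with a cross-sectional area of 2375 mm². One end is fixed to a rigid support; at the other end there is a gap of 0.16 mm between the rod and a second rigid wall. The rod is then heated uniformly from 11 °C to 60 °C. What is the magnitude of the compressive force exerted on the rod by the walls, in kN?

Free thermal elongation = αΔT L = 1.5×10⁻⁶ × 49 × 1425 = 0.1047 mm.
Since δ_free = 0.105 mm is less than the 0.16 mm gap, the rod never touches the wall. No axial force develops.

P ≈ 0 kN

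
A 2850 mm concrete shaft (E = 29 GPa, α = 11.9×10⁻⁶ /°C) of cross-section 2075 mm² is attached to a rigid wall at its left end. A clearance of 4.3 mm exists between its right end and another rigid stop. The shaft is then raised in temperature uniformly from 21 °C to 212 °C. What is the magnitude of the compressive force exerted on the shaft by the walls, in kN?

Free thermal elongation = αΔT L = 11.9×10⁻⁶ × 191 × 2850 = 6.478 mm.
After closing the 4.3 mm clearance, 6.478 − 4.3 = 2.178 mm of expansion remains to be suppressed by the wall.
That suppressed elongation corresponds to σ = E·Δ/L = 29×10³ × 2.178/2850 = 22.16 MPa.
P = σA = 22.16 × 2075 = 45.98 kN.

P ≈ 46 kN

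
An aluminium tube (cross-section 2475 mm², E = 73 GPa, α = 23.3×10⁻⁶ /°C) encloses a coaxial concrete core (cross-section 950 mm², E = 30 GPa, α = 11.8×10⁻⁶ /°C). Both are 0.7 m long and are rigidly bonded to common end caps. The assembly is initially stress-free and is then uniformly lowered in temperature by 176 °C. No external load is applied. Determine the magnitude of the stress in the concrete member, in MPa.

Equilibrium of a rigid end plate with no external load gives equal and opposite internal forces ±P in the two members. Since α_{aluminium} > α_{concrete}, cooling drives the aluminium into tension and the concrete into compression.
Setting the final lengths equal and cancelling L: (α₁ − α₂)ΔT = P/(A₁E₁) + P/(A₂E₂).
|α₁ − α₂|·ΔT = 11.5×10⁻⁶ × 176 = 0.002024.
1/(A₁E₁) + 1/(A₂E₂) = 1/(2475×73×10³) + 1/(950×30×10³) = 4.062×10⁻⁸ N⁻¹.
So P = 0.002024 / 4.062×10⁻⁸ = 49.82 kN.
σ_{concrete} = P/A₂ = 49820/950 = 52.45 MPa, compressive.

σ ≈ 52.4 MPa (compressive)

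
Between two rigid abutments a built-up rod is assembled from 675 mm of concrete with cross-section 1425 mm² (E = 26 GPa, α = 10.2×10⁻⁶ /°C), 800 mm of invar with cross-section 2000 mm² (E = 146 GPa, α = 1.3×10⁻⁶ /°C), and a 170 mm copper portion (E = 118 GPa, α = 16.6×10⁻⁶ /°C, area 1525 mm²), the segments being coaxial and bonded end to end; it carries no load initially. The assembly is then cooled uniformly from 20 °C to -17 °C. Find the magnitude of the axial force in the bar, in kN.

With the walls removed the bar would change length by δ_free = Σ αᵢΔT Lᵢ = 10.2×10⁻⁶×37×675 + 1.3×10⁻⁶×37×800 + 16.6×10⁻⁶×37×170 = 0.3976 mm.
The walls prevent any net length change, so an axial force P (same in every segment) develops. Compatibility: P · Σ Lᵢ/(AᵢEᵢ) = δ_free.
The series flexibility is Σ Lᵢ/(AᵢEᵢ) = 675/(1425×26×10³) + 800/(2000×146×10³) + 170/(1525×118×10³) = 2.19×10⁻⁵ mm/N.
So P = 0.3976 / 2.19×10⁻⁵ = 18.15 kN, tensile.

P ≈ 18.2 kN (tensile)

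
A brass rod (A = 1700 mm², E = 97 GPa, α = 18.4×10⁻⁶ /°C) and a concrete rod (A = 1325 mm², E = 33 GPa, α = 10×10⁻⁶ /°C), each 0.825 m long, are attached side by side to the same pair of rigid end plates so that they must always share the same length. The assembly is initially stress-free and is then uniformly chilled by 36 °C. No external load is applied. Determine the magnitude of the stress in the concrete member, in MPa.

Equilibrium of a rigid end plate with no external load gives equal and opposite internal forces ±P in the two members. Since α_{brass} > α_{concrete}, cooling drives the brass into tension and the concrete into compression.
Setting the final lengths equal and cancelling L: (α₁ − α₂)ΔT = P/(A₁E₁) + P/(A₂E₂).
|α₁ − α₂|·ΔT = 8.4×10⁻⁶ × 36 = 0.0003024.
1/(A₁E₁) + 1/(A₂E₂) = 1/(1700×97×10³) + 1/(1325×33×10³) = 2.893×10⁻⁸ N⁻¹.
P = 0.0003024 / 2.893×10⁻⁸ = 10450 N = 10.45 kN.
σ_{concrete} = P/A₂ = 10450/1325 = 7.888 MPa, compressive.

σ ≈ 7.89 MPa (compressive)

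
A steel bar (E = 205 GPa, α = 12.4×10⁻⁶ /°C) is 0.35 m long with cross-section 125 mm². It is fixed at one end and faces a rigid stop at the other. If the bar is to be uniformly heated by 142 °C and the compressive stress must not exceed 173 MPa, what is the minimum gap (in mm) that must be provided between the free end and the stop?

g ≈ 0.321 mm

With no wall the bar would lengthen by αΔT L = 12.4×10⁻⁶ × 142 × 350 = 0.6163 mm.
At the allowable stress the elastic shortening the wall may impose is σL/E = 173 × 350 / (205×10³) = 0.2954 mm.
So the gap has to take up the difference, g_min = δ_free − σL/E = 0.6163 − 0.2954 = 0.3209 mm.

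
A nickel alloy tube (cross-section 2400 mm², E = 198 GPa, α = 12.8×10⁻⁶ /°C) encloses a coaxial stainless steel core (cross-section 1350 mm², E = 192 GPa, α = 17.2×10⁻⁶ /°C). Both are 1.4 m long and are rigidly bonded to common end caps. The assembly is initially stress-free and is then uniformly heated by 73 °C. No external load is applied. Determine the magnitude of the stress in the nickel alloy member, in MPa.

σ ≈ 22.4 MPa (tensile)

Equilibrium of a rigid end plate with no external load gives equal and opposite internal forces ±P in the two members. Since α_{stainless steel} > α_{nickel alloy}, heating drives the stainless steel into compression and the nickel alloy into tension.
Equating the net (thermal + elastic) strains gives |α₁ − α₂|·ΔT = P·[1/(A₁E₁) + 1/(A₂E₂)].
|α₁ − α₂|·ΔT = 4.4×10⁻⁶ × 73 = 0.0003212.
1/(A₁E₁) + 1/(A₂E₂) = 1/(2400×198×10³) + 1/(1350×192×10³) = 5.962×10⁻⁹ N⁻¹.
So P = 0.0003212 / 5.962×10⁻⁹ = 53.87 kN.
σ_{nickel alloy} = P/A₁ = 53870/2400 = 22.45 MPa, tensile.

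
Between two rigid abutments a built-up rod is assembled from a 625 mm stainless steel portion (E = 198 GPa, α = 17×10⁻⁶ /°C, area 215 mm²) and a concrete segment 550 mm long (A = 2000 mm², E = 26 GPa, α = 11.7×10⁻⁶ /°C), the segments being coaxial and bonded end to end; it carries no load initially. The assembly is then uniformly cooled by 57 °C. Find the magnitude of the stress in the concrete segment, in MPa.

σ ≈ 19.2 MPa (tensile)

With the walls removed the bar would change length by δ_free = Σ αᵢΔT Lᵢ = 17×10⁻⁶×57×625 + 11.7×10⁻⁶×57×550 = 0.9724 mm.
The rigid supports impose zero overall length change; the single axial force P common to all segments must satisfy P Σ Lᵢ/(AᵢEᵢ) = δ_free.
Σ Lᵢ/(AᵢEᵢ) = 625/(215×198×10³) + 550/(2000×26×10³) = 2.526×10⁻⁵ mm/N.
So P = 0.9724 / 2.526×10⁻⁵ = 38.5 kN, tensile.
σ_{concrete} = P / A = 38500 / 2000 = 19.25 MPa.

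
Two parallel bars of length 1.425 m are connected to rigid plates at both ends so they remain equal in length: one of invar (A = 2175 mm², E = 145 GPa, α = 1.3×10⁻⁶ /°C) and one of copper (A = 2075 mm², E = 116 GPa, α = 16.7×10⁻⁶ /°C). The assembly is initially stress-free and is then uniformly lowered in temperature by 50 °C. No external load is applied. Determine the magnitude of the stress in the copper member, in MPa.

σ ≈ 50.7 MPa (tensile)

Equilibrium of a rigid end plate with no external load gives equal and opposite internal forces ±P in the two members. Since α_{copper} > α_{invar}, cooling drives the copper into tension and the invar into compression.
Setting the final lengths equal and cancelling L: (α₁ − α₂)ΔT = P/(A₁E₁) + P/(A₂E₂).
|α₁ − α₂|·ΔT = 15.4×10⁻⁶ × 50 = 0.00077.
1/(A₁E₁) + 1/(A₂E₂) = 1/(2175×145×10³) + 1/(2075×116×10³) = 7.325×10⁻⁹ N⁻¹.
P = 0.00077 / 7.325×10⁻⁹ = 105100 N = 105.1 kN.
σ_{copper} = P/A₂ = 105100/2075 = 50.66 MPa, tensile.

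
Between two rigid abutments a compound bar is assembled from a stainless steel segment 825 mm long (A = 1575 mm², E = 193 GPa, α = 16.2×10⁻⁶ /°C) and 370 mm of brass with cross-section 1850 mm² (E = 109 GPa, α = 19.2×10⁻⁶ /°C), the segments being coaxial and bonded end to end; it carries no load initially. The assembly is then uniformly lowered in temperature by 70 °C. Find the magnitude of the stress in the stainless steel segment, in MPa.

σ ≈ 200 MPa (tensile)

Free thermal contraction of the whole bar: Σ αᵢΔT Lᵢ = 16.2×10⁻⁶×70×825 + 19.2×10⁻⁶×70×370 = 1.433 mm.
Since the ends are fixed, an axial force P builds up, equal in every segment, with P · Σ Lᵢ/(AᵢEᵢ) = δ_free.
Σ Lᵢ/(AᵢEᵢ) = 825/(1575×193×10³) + 370/(1850×109×10³) = 4.549×10⁻⁶ mm/N.
Hence P = δ_free / Σ(L/AE) = 1.433/4.549×10⁻⁶ = 315 kN (tensile).
σ_{stainless steel} = P / A = 315000 / 1575 = 200 MPa.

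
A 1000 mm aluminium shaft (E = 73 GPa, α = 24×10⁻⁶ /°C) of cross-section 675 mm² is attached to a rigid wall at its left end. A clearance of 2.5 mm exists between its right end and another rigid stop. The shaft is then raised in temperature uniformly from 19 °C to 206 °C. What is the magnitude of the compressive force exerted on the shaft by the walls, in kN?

Free thermal elongation = αΔT L = 24×10⁻⁶ × 187 × 1000 = 4.488 mm.
The gap closes (δ_free > 2.5 mm) and the wall then resists a further 4.488 − 2.5 = 1.988 mm of expansion.
That suppressed elongation corresponds to σ = E·Δ/L = 73×10³ × 1.988/1000 = 145.1 MPa.
P = σA = 145.1 × 675 = 97.96 kN.

P ≈ 98 kN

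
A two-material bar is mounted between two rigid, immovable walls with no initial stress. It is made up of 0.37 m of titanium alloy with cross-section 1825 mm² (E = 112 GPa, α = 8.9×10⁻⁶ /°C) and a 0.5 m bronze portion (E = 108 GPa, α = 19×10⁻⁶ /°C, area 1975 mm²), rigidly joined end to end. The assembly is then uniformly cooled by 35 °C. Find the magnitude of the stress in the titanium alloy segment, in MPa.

With the walls removed the bar would change length by δ_free = Σ αᵢΔT Lᵢ = 8.9×10⁻⁶×35×370 + 19×10⁻⁶×35×500 = 0.4478 mm.
The walls prevent any net length change, so an axial force P (same in every segment) develops. Compatibility: P · Σ Lᵢ/(AᵢEᵢ) = δ_free.
The series flexibility is Σ Lᵢ/(AᵢEᵢ) = 370/(1825×112×10³) + 500/(1975×108×10³) = 4.154×10⁻⁶ mm/N.
So P = 0.4478 / 4.154×10⁻⁶ = 107.8 kN, tensile.
σ_{titanium alloy} = P / A = 107800 / 1825 = 59.06 MPa.

σ ≈ 59.1 MPa (tensile)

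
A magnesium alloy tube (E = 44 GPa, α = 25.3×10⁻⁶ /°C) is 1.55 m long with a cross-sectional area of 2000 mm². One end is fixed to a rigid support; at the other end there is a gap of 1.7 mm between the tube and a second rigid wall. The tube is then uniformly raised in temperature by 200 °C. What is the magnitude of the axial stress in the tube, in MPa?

σ ≈ 174 MPa (compressive)

Unrestrained expansion: δ_free = αΔT L = 25.3×10⁻⁶ × 200 × 1550 = 7.843 mm.
After closing the 1.7 mm clearance, 7.843 − 1.7 = 6.143 mm of expansion remains to be suppressed by the wall.
So σ = E(δ_free − g)/L = 44×10³ × 6.143/1550 = 174.4 MPa.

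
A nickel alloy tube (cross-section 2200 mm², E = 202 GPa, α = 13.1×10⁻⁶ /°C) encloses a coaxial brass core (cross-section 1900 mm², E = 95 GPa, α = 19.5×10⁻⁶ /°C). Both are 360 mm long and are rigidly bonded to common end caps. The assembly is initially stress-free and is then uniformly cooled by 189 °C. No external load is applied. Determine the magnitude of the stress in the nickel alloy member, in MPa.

σ ≈ 70.6 MPa (compressive)

The brass has the larger α, so on cooling it would change length more than the nickel alloy if both were free. The rigid plates force a common final length, so the brass is put into tension and the nickel alloy into compression, with equal and opposite forces P (no external load).
Compatibility of the two members (thermal + elastic change equal): (α₁ − α₂)ΔT = P·[1/(A₁E₁) + 1/(A₂E₂)].
|α₁ − α₂|·ΔT = 6.4×10⁻⁶ × 189 = 0.00121.
1/(A₁E₁) + 1/(A₂E₂) = 1/(2200×202×10³) + 1/(1900×95×10³) = 7.79×10⁻⁹ N⁻¹.
So P = 0.00121 / 7.79×10⁻⁹ = 155.3 kN.
σ_{nickel alloy} = P/A₁ = 155300/2200 = 70.58 MPa, compressive.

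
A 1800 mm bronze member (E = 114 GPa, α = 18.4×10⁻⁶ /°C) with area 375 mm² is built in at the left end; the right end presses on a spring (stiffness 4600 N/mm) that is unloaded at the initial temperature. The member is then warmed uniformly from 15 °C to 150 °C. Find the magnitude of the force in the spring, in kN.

If the spring were absent the member would lengthen by αΔT L = 18.4×10⁻⁶ × 135 × 1800 = 4.471 mm.
With a force P in the spring, the elastic change of the member is PL/(AE) and that of the spring is P/k; compatibility requires their sum to equal δ_free.
P [ L/(AE) + 1/k ] = δ_free → P [ 1800/(375×114×10³) + 1/(4600) ] = 4.471.
P = 4.471 / 0.0002595 = 17230 N.

P ≈ 17.2 kN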